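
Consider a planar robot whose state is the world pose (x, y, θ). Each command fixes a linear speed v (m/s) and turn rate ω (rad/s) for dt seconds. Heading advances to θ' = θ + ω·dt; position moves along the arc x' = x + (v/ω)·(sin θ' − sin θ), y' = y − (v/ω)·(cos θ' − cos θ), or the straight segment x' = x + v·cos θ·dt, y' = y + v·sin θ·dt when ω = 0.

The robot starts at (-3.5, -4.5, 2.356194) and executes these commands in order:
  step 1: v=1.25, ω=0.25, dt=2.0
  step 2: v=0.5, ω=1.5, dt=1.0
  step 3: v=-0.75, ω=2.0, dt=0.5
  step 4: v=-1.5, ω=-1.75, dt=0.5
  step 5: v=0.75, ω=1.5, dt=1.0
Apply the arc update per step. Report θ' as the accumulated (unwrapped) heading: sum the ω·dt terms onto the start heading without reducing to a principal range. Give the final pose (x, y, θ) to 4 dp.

step 1: θ'=2.8562 (R=5.0000) → pose (-5.6278, -3.2378, 2.8562)
step 2: θ'=4.3562 (R=0.3333) → pose (-6.0341, -3.4414, 4.3562)
step 3: θ'=5.3562 (R=-0.3750) → pose (-6.0856, -3.0855, 5.3562)
step 4: θ'=4.4812 (R=0.8571) → pose (-6.2344, -2.3746, 4.4812)
step 5: θ'=5.9812 (R=0.5000) → pose (-5.8964, -2.9666, 5.9812)

(-5.8964, -2.9666, 5.9812)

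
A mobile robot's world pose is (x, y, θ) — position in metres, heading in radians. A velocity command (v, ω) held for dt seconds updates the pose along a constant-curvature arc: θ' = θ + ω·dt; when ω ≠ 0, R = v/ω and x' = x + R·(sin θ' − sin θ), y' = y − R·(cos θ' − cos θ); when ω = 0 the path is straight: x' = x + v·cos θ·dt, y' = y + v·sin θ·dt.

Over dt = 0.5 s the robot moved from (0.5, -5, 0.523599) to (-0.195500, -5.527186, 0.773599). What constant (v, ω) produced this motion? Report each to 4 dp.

v = -1.7500, ω = 0.5000

Δθ = 0.773599 − 0.523599 = 0.250000
ω = Δθ/dt = 0.250000/0.5 = 0.5000
R = Δx/(sin θ' − sin θ) = -3.5000
v = R·ω = -3.5000·0.5000 = -1.7500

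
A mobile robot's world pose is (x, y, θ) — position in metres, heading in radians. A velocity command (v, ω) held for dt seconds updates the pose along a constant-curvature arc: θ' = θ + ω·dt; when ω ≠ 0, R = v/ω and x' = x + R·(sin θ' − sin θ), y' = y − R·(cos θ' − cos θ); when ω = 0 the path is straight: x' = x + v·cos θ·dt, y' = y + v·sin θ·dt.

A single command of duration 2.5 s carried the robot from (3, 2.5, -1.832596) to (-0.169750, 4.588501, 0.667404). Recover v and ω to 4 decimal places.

Δθ = 0.667404 − -1.832596 = 2.500000
ω = Δθ/dt = 2.500000/2.5 = 1.0000
R = Δx/(sin θ' − sin θ) = -2.0000
v = R·ω = -2.0000·1.0000 = -2.0000

v = -2.0000, ω = 1.0000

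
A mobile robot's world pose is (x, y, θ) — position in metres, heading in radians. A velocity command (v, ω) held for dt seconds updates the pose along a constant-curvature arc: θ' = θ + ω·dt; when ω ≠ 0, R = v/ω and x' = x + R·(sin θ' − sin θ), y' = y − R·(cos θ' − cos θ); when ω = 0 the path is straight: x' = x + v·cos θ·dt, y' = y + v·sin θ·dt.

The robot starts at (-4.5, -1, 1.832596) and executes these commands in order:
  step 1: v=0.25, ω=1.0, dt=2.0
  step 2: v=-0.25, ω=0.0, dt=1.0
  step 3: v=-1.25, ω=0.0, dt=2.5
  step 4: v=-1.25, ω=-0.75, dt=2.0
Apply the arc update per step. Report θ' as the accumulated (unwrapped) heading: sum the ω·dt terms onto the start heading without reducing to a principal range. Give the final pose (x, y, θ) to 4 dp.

(-0.0318, 1.1449, 2.3326)

step 1: θ'=3.8326 (R=0.2500) → pose (-4.9008, -0.8721, 3.8326)
step 2: θ'=3.8326 (straight) → pose (-4.7082, -0.7127, 3.8326)
step 3: θ'=3.8326 (straight) → pose (-2.3000, 1.2789, 3.8326)
step 4: θ'=2.3326 (R=1.6667) → pose (-0.0318, 1.1449, 2.3326)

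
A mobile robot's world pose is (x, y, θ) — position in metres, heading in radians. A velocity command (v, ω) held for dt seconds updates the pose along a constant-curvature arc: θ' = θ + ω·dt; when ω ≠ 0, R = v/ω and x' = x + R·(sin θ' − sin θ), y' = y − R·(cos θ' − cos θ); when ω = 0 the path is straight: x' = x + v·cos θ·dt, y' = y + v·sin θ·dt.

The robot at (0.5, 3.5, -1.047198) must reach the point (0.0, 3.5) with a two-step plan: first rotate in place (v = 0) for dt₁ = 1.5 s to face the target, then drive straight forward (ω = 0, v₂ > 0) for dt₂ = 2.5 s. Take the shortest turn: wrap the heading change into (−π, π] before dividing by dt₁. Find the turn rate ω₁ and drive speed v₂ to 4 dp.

ω₁ = -1.3963, v₂ = 0.2000

heading to target = atan2(3.5−3.5, 0−0.5) = 3.1416
Δθ = wrap(3.1416 − -1.0472) = -2.0944; ω₁ = Δθ/dt₁ = -1.3963
distance = √((0−0.5)² + (3.5−3.5)²) = 0.5000; v₂ = distance/dt₂ = 0.2000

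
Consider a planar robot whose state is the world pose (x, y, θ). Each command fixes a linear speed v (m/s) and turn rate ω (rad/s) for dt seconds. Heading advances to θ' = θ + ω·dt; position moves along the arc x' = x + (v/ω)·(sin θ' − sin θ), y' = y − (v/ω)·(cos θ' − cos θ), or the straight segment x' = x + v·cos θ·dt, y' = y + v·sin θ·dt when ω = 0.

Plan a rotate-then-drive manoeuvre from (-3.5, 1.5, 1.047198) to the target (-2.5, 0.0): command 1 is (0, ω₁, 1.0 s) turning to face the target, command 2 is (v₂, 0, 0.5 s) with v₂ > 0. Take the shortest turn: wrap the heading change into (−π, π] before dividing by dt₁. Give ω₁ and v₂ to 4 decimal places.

ω₁ = -2.0300, v₂ = 3.6056

heading to target = atan2(0−1.5, -2.5−-3.5) = -0.9828
Δθ = wrap(-0.9828 − 1.0472) = -2.0300; ω₁ = Δθ/dt₁ = -2.0300
distance = √((-2.5−-3.5)² + (0−1.5)²) = 1.8028; v₂ = distance/dt₂ = 3.6056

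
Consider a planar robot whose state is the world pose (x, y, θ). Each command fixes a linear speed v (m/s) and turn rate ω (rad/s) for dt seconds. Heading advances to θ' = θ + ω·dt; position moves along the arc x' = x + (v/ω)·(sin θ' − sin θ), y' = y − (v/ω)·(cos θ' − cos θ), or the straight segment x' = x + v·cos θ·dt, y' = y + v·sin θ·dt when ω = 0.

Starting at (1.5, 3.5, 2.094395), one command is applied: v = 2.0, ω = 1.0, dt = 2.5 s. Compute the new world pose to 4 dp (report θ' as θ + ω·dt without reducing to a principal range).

θ' = 2.0944 + 1.0·2.5 = 4.5944
R = v/ω = 2.0/1.0 = 2.0000
x' = 1.5 + 2.0000·(sin 4.5944 − sin 2.0944) = -2.2181
y' = 3.5 − 2.0000·(cos 4.5944 − cos 2.0944) = 2.7354

(-2.2181, 2.7354, 4.5944)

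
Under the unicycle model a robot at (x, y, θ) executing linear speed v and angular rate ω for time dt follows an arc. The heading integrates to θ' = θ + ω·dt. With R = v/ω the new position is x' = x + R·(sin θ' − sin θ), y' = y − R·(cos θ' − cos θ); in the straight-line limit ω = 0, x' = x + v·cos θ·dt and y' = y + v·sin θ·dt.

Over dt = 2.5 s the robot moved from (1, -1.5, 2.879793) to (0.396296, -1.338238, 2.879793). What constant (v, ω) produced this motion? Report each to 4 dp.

Δθ = 2.879793 − 2.879793 = 0.000000
ω = Δθ/dt = 0.000000/2.5 = 0.0000
ω = 0 → v = (Δx·cos θ + Δy·sin θ)/dt = 0.2500

v = 0.2500, ω = 0.0000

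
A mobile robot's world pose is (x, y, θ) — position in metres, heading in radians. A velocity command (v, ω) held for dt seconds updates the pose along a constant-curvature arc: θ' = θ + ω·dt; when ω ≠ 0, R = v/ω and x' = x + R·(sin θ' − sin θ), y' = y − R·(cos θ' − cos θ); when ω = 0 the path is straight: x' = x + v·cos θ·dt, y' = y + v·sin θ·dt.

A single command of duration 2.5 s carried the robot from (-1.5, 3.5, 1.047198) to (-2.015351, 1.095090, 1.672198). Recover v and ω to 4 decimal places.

v = -1.0000, ω = 0.2500

Δθ = 1.672198 − 1.047198 = 0.625000
ω = Δθ/dt = 0.625000/2.5 = 0.2500
R = −Δy/(cos θ' − cos θ) = -4.0000
v = R·ω = -4.0000·0.2500 = -1.0000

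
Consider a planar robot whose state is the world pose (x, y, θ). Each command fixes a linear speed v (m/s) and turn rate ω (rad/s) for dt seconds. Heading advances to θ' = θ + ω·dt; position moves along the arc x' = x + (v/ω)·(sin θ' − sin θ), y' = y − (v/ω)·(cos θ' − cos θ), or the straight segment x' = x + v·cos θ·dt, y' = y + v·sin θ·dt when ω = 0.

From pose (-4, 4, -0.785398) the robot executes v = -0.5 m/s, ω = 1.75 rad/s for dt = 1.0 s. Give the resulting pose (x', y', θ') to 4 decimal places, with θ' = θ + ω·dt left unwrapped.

(-4.4368, 3.9608, 0.9646)

θ' = -0.7854 + 1.75·1.0 = 0.9646
R = v/ω = -0.5/1.75 = -0.2857
x' = -4 + -0.2857·(sin 0.9646 − sin -0.7854) = -4.4368
y' = 4 − -0.2857·(cos 0.9646 − cos -0.7854) = 3.9608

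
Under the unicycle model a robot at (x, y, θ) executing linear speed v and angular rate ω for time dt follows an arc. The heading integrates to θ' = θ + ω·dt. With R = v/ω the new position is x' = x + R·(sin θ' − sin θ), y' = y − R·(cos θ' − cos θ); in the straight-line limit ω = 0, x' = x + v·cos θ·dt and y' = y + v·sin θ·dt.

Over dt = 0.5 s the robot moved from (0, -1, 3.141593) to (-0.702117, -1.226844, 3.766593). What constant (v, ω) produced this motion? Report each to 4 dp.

v = 1.5000, ω = 1.2500

Δθ = 3.766593 − 3.141593 = 0.625000
ω = Δθ/dt = 0.625000/0.5 = 1.2500
R = Δx/(sin θ' − sin θ) = 1.2000
v = R·ω = 1.2000·1.2500 = 1.5000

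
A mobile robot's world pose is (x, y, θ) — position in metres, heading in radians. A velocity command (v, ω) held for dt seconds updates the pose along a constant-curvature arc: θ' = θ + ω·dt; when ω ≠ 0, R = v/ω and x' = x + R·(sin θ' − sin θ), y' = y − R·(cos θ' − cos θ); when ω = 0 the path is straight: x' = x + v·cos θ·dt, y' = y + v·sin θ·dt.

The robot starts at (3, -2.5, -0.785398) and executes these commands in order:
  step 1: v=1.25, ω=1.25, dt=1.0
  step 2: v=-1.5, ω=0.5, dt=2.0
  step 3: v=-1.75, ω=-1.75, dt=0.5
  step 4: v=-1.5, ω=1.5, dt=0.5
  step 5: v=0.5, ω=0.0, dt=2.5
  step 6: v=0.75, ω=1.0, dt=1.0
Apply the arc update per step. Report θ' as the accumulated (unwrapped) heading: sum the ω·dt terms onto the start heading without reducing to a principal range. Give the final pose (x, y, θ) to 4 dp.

step 1: θ'=0.4646 (R=1.0000) → pose (4.1552, -2.6869, 0.4646)
step 2: θ'=1.4646 (R=-3.0000) → pose (2.5163, -5.0509, 1.4646)
step 3: θ'=0.5896 (R=1.0000) → pose (2.0779, -5.7761, 0.5896)
step 4: θ'=1.3396 (R=-1.0000) → pose (1.6606, -6.3781, 1.3396)
step 5: θ'=1.3396 (straight) → pose (1.9470, -5.1614, 1.3396)
step 6: θ'=2.3396 (R=0.7500) → pose (1.7560, -4.4680, 2.3396)

(1.7560, -4.4680, 2.3396)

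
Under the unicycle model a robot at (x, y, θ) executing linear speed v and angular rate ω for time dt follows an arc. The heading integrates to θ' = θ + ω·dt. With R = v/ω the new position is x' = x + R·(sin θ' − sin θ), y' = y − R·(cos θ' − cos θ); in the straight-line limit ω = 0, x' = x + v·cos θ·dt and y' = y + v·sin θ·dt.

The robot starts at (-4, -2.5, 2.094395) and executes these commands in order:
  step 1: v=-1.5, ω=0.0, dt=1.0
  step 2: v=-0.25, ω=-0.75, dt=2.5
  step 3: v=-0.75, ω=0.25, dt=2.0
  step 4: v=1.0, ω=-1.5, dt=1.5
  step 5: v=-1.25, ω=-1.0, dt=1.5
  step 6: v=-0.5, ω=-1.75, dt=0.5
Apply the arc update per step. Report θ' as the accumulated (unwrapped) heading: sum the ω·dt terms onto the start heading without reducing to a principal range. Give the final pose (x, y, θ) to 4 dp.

(-2.3447, -4.2223, -3.9056)

step 1: θ'=2.0944 (straight) → pose (-3.2500, -3.7990, 2.0944)
step 2: θ'=0.2194 (R=0.3333) → pose (-3.4661, -4.2910, 0.2194)
step 3: θ'=0.7194 (R=-3.0000) → pose (-4.7900, -4.9625, 0.7194)
step 4: θ'=-1.5306 (R=-0.6667) → pose (-3.6846, -5.4372, -1.5306)
step 5: θ'=-3.0306 (R=1.2500) → pose (-2.5740, -4.1447, -3.0306)
step 6: θ'=-3.9056 (R=0.2857) → pose (-2.3447, -4.2223, -3.9056)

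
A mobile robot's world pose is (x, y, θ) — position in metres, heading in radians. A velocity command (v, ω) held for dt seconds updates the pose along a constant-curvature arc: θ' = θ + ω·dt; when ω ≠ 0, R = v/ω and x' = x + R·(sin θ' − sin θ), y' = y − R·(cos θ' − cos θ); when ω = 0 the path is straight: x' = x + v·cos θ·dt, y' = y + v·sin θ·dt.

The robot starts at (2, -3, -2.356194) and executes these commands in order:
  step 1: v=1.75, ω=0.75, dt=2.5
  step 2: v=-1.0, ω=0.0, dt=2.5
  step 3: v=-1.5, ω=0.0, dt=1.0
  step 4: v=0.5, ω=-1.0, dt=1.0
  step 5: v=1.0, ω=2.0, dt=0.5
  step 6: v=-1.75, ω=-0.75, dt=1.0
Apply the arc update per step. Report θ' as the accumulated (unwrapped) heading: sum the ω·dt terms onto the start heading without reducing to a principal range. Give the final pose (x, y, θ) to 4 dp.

step 1: θ'=-0.4812 (R=2.3333) → pose (2.5700, -6.7183, -0.4812)
step 2: θ'=-0.4812 (straight) → pose (0.3539, -5.5612, -0.4812)
step 3: θ'=-0.4812 (straight) → pose (-0.9758, -4.8669, -0.4812)
step 4: θ'=-1.4812 (R=-0.5000) → pose (-0.7092, -5.2654, -1.4812)
step 5: θ'=-0.4812 (R=0.5000) → pose (-0.4427, -5.6639, -0.4812)
step 6: θ'=-1.2312 (R=2.3333) → pose (-1.5628, -4.3728, -1.2312)

(-1.5628, -4.3728, -1.2312)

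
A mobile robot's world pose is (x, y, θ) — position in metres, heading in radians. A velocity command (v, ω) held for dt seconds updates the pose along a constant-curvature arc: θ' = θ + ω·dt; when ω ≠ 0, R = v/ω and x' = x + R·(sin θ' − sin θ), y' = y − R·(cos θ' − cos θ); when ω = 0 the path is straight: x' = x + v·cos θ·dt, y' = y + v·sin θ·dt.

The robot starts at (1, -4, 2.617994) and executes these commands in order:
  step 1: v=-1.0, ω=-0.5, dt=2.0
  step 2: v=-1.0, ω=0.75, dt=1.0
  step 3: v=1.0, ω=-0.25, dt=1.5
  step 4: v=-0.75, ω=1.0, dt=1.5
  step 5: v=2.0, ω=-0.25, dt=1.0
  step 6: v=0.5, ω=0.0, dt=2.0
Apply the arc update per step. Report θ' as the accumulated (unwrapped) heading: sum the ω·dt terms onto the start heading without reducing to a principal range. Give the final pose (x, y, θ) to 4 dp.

(-0.4524, -6.2520, 3.2430)

step 1: θ'=1.6180 (R=2.0000) → pose (1.9978, -5.6377, 1.6180)
step 2: θ'=2.3680 (R=-1.3333) → pose (2.3980, -6.5287, 2.3680)
step 3: θ'=1.9930 (R=-4.0000) → pose (1.5441, -5.3061, 1.9930)
step 4: θ'=3.4930 (R=-0.7500) → pose (2.4864, -5.7030, 3.4930)
step 5: θ'=3.2430 (R=-8.0000) → pose (0.5425, -6.1507, 3.2430)
step 6: θ'=3.2430 (straight) → pose (-0.4524, -6.2520, 3.2430)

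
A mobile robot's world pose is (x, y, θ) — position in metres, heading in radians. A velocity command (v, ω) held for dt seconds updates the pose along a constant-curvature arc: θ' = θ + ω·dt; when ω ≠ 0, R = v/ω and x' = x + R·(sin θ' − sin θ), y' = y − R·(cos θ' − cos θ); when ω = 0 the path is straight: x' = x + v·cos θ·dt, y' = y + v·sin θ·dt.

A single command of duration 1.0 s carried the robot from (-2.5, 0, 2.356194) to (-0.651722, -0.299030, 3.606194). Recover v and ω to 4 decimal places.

v = -2.0000, ω = 1.2500

Δθ = 3.606194 − 2.356194 = 1.250000
ω = Δθ/dt = 1.250000/1.0 = 1.2500
R = Δx/(sin θ' − sin θ) = -1.6000
v = R·ω = -1.6000·1.2500 = -2.0000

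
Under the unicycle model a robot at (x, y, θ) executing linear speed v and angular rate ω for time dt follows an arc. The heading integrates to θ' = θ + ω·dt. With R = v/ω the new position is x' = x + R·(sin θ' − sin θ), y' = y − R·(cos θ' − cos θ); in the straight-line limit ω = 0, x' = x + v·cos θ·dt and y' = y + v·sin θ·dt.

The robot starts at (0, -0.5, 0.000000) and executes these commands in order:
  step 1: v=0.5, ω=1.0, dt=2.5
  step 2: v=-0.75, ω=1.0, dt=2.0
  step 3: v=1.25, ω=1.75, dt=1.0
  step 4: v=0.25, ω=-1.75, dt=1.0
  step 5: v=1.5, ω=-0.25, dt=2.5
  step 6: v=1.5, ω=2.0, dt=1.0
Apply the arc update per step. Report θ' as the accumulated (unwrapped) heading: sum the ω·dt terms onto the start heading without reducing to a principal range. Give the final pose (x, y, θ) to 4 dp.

(0.6463, -4.6322, 5.8750)

step 1: θ'=2.5000 (R=0.5000) → pose (0.2992, 0.4006, 2.5000)
step 2: θ'=4.5000 (R=-0.7500) → pose (1.4812, 0.8433, 4.5000)
step 3: θ'=6.2500 (R=0.7143) → pose (2.1558, -0.0211, 6.2500)
step 4: θ'=4.5000 (R=-0.1429) → pose (2.2907, -0.1940, 4.5000)
step 5: θ'=3.8750 (R=-6.0000) → pose (0.4419, -3.3866, 3.8750)
step 6: θ'=5.8750 (R=0.7500) → pose (0.6463, -4.6322, 5.8750)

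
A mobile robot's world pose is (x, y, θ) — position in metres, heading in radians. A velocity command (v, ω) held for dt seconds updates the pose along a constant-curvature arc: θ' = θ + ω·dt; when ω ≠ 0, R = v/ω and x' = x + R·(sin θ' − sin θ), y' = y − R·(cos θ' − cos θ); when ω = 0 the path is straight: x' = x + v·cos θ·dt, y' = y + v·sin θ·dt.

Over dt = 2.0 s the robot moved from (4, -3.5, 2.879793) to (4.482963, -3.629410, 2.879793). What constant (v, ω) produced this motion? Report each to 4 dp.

Δθ = 2.879793 − 2.879793 = 0.000000
ω = Δθ/dt = 0.000000/2.0 = 0.0000
ω = 0 → v = (Δx·cos θ + Δy·sin θ)/dt = -0.2500

v = -0.2500, ω = 0.0000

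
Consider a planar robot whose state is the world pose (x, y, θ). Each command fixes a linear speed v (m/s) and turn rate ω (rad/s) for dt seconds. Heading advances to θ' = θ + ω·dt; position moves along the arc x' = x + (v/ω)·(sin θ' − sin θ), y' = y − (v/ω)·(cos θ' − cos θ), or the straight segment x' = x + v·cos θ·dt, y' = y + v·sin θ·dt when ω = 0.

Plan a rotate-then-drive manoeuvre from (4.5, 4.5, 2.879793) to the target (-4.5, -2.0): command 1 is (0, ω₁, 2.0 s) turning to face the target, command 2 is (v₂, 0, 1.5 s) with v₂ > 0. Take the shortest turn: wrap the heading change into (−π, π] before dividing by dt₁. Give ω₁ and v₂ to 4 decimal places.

heading to target = atan2(-2−4.5, -4.5−4.5) = -2.5161
Δθ = wrap(-2.5161 − 2.8798) = 0.8873; ω₁ = Δθ/dt₁ = 0.4436
distance = √((-4.5−4.5)² + (-2−4.5)²) = 11.1018; v₂ = distance/dt₂ = 7.4012

ω₁ = 0.4436, v₂ = 7.4012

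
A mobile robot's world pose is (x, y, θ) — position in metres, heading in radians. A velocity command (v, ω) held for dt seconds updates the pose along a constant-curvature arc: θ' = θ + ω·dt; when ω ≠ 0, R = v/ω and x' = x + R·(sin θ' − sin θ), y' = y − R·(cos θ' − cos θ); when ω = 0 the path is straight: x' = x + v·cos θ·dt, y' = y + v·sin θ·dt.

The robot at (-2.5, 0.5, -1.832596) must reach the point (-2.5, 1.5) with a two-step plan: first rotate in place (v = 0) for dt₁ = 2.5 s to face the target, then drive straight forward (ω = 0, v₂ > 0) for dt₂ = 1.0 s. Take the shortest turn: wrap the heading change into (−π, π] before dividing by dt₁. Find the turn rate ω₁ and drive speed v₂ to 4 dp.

heading to target = atan2(1.5−0.5, -2.5−-2.5) = 1.5708
Δθ = wrap(1.5708 − -1.8326) = -2.8798; ω₁ = Δθ/dt₁ = -1.1519
distance = √((-2.5−-2.5)² + (1.5−0.5)²) = 1.0000; v₂ = distance/dt₂ = 1.0000

ω₁ = -1.1519, v₂ = 1.0000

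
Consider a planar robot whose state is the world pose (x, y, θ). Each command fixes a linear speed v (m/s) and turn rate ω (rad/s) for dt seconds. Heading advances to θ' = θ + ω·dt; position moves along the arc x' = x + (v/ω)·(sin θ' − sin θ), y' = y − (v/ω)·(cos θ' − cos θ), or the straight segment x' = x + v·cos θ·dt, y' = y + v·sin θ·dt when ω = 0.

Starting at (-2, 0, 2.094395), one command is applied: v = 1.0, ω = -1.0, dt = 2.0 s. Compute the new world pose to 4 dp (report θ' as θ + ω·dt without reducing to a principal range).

θ' = 2.0944 + -1.0·2.0 = 0.0944
R = v/ω = 1.0/-1.0 = -1.0000
x' = -2 + -1.0000·(sin 0.0944 − sin 2.0944) = -1.2282
y' = 0 − -1.0000·(cos 0.0944 − cos 2.0944) = 1.4955

(-1.2282, 1.4955, 0.0944)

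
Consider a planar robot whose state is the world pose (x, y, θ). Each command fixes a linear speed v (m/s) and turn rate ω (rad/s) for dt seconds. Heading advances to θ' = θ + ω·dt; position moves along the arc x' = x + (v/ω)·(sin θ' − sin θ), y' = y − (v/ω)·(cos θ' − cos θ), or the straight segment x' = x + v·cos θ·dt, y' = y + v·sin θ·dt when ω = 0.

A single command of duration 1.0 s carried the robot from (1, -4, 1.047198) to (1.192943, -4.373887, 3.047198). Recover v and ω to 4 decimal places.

Δθ = 3.047198 − 1.047198 = 2.000000
ω = Δθ/dt = 2.000000/1.0 = 2.0000
R = −Δy/(cos θ' − cos θ) = -0.2500
v = R·ω = -0.2500·2.0000 = -0.5000

v = -0.5000, ω = 2.0000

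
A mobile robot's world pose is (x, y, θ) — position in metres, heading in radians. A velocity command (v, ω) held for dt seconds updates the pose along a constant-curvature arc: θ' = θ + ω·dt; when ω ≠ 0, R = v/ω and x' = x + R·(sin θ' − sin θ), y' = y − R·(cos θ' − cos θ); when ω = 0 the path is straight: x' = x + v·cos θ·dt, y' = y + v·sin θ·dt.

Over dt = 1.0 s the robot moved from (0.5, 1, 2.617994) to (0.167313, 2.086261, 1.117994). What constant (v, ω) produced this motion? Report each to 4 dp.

v = 1.2500, ω = -1.5000

Δθ = 1.117994 − 2.617994 = -1.500000
ω = Δθ/dt = -1.500000/1.0 = -1.5000
R = −Δy/(cos θ' − cos θ) = -0.8333
v = R·ω = -0.8333·-1.5000 = 1.2500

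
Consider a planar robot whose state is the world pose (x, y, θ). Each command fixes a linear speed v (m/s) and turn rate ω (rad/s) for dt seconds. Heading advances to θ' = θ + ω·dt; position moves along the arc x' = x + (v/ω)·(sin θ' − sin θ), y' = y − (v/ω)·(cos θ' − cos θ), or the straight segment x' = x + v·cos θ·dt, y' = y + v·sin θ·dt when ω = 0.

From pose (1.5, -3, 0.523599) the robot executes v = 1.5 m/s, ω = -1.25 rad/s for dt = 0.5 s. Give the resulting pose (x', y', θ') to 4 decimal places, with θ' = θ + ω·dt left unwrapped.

θ' = 0.5236 + -1.25·0.5 = -0.1014
R = v/ω = 1.5/-1.25 = -1.2000
x' = 1.5 + -1.2000·(sin -0.1014 − sin 0.5236) = 2.2215
y' = -3 − -1.2000·(cos -0.1014 − cos 0.5236) = -2.8454

(2.2215, -2.8454, -0.1014)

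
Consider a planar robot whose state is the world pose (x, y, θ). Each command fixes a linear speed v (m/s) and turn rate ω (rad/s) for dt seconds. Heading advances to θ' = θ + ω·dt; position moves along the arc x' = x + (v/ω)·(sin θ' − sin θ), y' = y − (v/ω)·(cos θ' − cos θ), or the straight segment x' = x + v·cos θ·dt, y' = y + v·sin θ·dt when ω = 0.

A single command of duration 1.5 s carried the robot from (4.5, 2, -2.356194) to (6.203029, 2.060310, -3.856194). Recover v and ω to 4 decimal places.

v = -1.2500, ω = -1.0000

Δθ = -3.856194 − -2.356194 = -1.500000
ω = Δθ/dt = -1.500000/1.5 = -1.0000
R = Δx/(sin θ' − sin θ) = 1.2500
v = R·ω = 1.2500·-1.0000 = -1.2500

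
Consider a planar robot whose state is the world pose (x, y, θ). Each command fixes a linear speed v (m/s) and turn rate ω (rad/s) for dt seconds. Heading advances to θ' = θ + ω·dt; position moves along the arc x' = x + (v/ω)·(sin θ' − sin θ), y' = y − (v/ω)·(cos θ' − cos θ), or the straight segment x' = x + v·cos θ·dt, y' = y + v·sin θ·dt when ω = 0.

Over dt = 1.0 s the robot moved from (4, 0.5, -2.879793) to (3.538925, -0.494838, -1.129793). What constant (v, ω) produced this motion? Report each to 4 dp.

Δθ = -1.129793 − -2.879793 = 1.750000
ω = Δθ/dt = 1.750000/1.0 = 1.7500
R = −Δy/(cos θ' − cos θ) = 0.7143
v = R·ω = 0.7143·1.7500 = 1.2500

v = 1.2500, ω = 1.7500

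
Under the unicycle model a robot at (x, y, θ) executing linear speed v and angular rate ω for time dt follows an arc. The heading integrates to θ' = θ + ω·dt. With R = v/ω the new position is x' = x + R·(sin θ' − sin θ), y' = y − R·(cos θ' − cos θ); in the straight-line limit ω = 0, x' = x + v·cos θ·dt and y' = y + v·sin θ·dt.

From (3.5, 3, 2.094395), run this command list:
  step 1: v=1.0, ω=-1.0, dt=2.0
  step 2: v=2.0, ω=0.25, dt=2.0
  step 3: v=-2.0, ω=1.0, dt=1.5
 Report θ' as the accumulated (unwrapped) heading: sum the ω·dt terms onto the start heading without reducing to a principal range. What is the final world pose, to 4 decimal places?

(7.3858, 3.1751, 2.0944)

step 1: θ'=0.0944 (R=-1.0000) → pose (4.2718, 4.4955, 0.0944)
step 2: θ'=0.5944 (R=8.0000) → pose (7.9978, 5.8320, 0.5944)
step 3: θ'=2.0944 (R=-2.0000) → pose (7.3858, 3.1751, 2.0944)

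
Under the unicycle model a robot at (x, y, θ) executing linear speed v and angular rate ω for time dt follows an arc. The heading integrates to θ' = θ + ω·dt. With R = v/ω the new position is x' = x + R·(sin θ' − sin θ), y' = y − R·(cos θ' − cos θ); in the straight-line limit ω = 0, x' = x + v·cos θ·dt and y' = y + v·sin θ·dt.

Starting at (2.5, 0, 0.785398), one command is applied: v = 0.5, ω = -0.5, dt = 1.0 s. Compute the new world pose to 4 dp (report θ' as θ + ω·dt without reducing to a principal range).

(2.9256, 0.2524, 0.2854)

θ' = 0.7854 + -0.5·1.0 = 0.2854
R = v/ω = 0.5/-0.5 = -1.0000
x' = 2.5 + -1.0000·(sin 0.2854 − sin 0.7854) = 2.9256
y' = 0 − -1.0000·(cos 0.2854 − cos 0.7854) = 0.2524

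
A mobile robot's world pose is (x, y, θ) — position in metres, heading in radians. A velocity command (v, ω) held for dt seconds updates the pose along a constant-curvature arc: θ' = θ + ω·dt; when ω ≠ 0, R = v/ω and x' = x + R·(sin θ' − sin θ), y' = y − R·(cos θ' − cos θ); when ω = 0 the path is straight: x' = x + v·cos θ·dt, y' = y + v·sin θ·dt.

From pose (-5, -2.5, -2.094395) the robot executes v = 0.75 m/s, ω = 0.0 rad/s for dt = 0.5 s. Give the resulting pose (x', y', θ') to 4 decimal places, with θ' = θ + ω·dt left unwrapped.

θ' = -2.0944 + 0.0·0.5 = -2.0944
ω = 0 → straight: x' = -5 + 0.75·cos(-2.0944)·0.5 = -5.1875
y' = -2.5 + 0.75·sin(-2.0944)·0.5 = -2.8248

(-5.1875, -2.8248, -2.0944)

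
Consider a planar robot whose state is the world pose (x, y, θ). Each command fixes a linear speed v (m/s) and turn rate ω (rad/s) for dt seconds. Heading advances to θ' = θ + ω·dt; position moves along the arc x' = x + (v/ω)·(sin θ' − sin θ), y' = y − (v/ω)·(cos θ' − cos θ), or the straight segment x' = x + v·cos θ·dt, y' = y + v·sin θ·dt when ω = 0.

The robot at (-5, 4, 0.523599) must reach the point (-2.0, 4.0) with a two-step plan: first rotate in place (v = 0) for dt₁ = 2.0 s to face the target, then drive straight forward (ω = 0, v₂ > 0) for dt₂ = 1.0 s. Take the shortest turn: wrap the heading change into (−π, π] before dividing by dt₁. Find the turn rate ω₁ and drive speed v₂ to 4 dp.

heading to target = atan2(4−4, -2−-5) = 0.0000
Δθ = wrap(0.0000 − 0.5236) = -0.5236; ω₁ = Δθ/dt₁ = -0.2618
distance = √((-2−-5)² + (4−4)²) = 3.0000; v₂ = distance/dt₂ = 3.0000

ω₁ = -0.2618, v₂ = 3.0000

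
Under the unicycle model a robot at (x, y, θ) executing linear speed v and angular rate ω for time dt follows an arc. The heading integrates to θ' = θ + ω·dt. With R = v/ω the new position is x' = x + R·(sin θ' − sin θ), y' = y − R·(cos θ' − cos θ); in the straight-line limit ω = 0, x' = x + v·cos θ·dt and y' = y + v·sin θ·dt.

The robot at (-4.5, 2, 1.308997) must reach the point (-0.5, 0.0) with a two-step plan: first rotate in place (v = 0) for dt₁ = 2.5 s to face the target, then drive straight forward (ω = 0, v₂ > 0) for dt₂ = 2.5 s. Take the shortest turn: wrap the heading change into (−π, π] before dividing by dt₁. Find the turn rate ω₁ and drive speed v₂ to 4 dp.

heading to target = atan2(0−2, -0.5−-4.5) = -0.4636
Δθ = wrap(-0.4636 − 1.3090) = -1.7726; ω₁ = Δθ/dt₁ = -0.7091
distance = √((-0.5−-4.5)² + (0−2)²) = 4.4721; v₂ = distance/dt₂ = 1.7889

ω₁ = -0.7091, v₂ = 1.7889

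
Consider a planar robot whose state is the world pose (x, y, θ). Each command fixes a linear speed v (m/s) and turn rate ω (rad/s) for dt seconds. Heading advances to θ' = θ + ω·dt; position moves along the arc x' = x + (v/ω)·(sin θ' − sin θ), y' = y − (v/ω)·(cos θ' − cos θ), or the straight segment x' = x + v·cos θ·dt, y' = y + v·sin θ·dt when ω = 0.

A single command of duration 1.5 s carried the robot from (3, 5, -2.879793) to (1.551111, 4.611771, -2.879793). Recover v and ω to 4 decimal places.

v = 1.0000, ω = 0.0000

Δθ = -2.879793 − -2.879793 = 0.000000
ω = Δθ/dt = 0.000000/1.5 = 0.0000
ω = 0 → v = (Δx·cos θ + Δy·sin θ)/dt = 1.0000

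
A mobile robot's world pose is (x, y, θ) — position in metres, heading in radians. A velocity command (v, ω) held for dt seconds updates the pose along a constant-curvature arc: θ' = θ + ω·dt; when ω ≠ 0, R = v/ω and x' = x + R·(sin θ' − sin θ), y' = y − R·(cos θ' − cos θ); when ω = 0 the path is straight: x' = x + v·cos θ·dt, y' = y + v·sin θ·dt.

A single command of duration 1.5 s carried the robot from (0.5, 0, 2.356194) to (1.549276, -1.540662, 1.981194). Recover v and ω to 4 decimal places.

Δθ = 1.981194 − 2.356194 = -0.375000
ω = Δθ/dt = -0.375000/1.5 = -0.2500
R = −Δy/(cos θ' − cos θ) = 5.0000
v = R·ω = 5.0000·-0.2500 = -1.2500

v = -1.2500, ω = -0.2500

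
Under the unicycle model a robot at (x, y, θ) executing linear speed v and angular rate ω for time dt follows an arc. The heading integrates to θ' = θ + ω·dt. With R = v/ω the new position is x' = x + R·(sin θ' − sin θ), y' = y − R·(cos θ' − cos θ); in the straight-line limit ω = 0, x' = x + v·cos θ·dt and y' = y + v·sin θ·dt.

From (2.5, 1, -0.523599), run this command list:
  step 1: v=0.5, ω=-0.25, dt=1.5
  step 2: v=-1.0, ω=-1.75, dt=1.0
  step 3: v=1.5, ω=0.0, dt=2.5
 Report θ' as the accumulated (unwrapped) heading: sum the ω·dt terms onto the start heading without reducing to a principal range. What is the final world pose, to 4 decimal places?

step 1: θ'=-0.8986 (R=-2.0000) → pose (3.0649, 0.5134, -0.8986)
step 2: θ'=-2.6486 (R=0.5714) → pose (3.2416, 1.3726, -2.6486)
step 3: θ'=-2.6486 (straight) → pose (-0.0619, -0.4022, -2.6486)

(-0.0619, -0.4022, -2.6486)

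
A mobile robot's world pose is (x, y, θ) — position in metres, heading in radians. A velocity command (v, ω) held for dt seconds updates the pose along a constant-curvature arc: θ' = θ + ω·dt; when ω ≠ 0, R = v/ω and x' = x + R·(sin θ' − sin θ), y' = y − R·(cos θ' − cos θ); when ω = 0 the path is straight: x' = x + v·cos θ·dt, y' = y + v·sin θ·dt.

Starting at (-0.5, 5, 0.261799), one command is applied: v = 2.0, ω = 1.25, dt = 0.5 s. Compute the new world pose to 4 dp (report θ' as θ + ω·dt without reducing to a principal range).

θ' = 0.2618 + 1.25·0.5 = 0.8868
R = v/ω = 2.0/1.25 = 1.6000
x' = -0.5 + 1.6000·(sin 0.8868 − sin 0.2618) = 0.3260
y' = 5 − 1.6000·(cos 0.8868 − cos 0.2618) = 5.5344

(0.3260, 5.5344, 0.8868)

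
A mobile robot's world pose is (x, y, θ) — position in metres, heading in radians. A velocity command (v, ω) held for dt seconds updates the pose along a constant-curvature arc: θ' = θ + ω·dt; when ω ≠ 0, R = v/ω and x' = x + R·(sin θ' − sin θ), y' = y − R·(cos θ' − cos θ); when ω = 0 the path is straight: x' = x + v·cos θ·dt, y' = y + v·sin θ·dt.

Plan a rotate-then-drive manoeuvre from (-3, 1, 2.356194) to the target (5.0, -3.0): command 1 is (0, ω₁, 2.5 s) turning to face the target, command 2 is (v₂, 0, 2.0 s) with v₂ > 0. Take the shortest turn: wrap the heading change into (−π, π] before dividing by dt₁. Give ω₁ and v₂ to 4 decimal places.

heading to target = atan2(-3−1, 5−-3) = -0.4636
Δθ = wrap(-0.4636 − 2.3562) = -2.8198; ω₁ = Δθ/dt₁ = -1.1279
distance = √((5−-3)² + (-3−1)²) = 8.9443; v₂ = distance/dt₂ = 4.4721

ω₁ = -1.1279, v₂ = 4.4721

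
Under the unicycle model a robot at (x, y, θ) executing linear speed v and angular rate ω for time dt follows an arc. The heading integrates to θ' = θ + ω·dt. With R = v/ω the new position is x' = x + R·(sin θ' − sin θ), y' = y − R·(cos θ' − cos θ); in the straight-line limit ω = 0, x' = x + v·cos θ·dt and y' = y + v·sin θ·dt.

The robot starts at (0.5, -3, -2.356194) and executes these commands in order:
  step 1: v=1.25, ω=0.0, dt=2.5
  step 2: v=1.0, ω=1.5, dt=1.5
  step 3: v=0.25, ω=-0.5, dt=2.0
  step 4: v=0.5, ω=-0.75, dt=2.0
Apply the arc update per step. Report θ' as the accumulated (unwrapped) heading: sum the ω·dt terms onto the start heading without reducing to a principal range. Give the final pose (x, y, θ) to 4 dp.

step 1: θ'=-2.3562 (straight) → pose (-1.7097, -5.2097, -2.3562)
step 2: θ'=-0.1062 (R=0.6667) → pose (-1.3090, -6.3440, -0.1062)
step 3: θ'=-1.1062 (R=-0.5000) → pose (-0.9150, -6.6172, -1.1062)
step 4: θ'=-2.6062 (R=-0.6667) → pose (-1.1708, -7.4893, -2.6062)

(-1.1708, -7.4893, -2.6062)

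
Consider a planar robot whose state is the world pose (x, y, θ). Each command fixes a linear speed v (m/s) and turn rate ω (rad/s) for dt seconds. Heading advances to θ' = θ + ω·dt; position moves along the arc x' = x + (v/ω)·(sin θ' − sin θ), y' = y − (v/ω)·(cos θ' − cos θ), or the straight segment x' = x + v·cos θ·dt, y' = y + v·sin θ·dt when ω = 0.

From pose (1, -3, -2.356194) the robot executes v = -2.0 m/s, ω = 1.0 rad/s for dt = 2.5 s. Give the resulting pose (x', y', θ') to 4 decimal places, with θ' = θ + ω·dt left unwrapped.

θ' = -2.3562 + 1.0·2.5 = 0.1438
R = v/ω = -2.0/1.0 = -2.0000
x' = 1 + -2.0000·(sin 0.1438 − sin -2.3562) = -0.7008
y' = -3 − -2.0000·(cos 0.1438 − cos -2.3562) = 0.3936

(-0.7008, 0.3936, 0.1438)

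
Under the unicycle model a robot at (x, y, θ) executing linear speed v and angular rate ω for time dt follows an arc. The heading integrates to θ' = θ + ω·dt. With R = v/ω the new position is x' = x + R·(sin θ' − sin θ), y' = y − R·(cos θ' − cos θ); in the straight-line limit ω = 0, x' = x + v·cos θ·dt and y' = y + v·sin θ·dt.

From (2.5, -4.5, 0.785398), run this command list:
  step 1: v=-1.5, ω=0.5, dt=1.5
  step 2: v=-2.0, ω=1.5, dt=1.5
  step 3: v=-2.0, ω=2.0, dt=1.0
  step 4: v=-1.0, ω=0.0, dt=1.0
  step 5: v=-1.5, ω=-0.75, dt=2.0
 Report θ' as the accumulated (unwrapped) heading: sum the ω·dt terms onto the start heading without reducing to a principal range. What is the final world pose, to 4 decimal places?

step 1: θ'=1.5354 (R=-3.0000) → pose (1.6232, -6.5151, 1.5354)
step 2: θ'=3.7854 (R=-1.3333) → pose (3.7560, -7.6288, 3.7854)
step 3: θ'=5.7854 (R=-1.0000) → pose (3.6333, -5.9503, 5.7854)
step 4: θ'=5.7854 (straight) → pose (2.7546, -5.4728, 5.7854)
step 5: θ'=4.2854 (R=2.0000) → pose (1.8892, -2.8873, 4.2854)

(1.8892, -2.8873, 4.2854)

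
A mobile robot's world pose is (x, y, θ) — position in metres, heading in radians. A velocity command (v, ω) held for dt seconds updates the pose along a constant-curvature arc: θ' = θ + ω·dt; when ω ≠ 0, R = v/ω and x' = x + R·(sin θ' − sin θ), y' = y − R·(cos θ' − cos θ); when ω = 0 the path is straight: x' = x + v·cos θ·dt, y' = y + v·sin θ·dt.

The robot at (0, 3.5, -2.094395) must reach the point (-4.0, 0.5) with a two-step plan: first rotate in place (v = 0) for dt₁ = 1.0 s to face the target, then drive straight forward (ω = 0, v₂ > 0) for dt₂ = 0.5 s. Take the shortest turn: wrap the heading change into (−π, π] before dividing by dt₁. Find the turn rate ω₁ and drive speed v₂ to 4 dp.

ω₁ = -0.4037, v₂ = 10.0000

heading to target = atan2(0.5−3.5, -4−0) = -2.4981
Δθ = wrap(-2.4981 − -2.0944) = -0.4037; ω₁ = Δθ/dt₁ = -0.4037
distance = √((-4−0)² + (0.5−3.5)²) = 5.0000; v₂ = distance/dt₂ = 10.0000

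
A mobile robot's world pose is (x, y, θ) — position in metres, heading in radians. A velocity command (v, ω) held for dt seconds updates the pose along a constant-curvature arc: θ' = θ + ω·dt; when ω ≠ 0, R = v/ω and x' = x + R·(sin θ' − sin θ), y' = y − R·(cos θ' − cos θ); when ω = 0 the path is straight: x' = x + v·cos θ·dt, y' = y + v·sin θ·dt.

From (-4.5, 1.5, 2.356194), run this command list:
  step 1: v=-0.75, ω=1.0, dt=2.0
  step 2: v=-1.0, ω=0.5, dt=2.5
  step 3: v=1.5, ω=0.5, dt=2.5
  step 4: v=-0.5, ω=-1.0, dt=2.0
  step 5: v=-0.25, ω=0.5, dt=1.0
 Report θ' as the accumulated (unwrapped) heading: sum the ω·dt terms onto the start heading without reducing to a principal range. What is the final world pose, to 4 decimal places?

(-1.2433, 4.4197, 5.3562)

step 1: θ'=4.3562 (R=-0.7500) → pose (-3.2667, 1.7688, 4.3562)
step 2: θ'=5.6062 (R=-2.0000) → pose (-3.8883, 4.0251, 5.6062)
step 3: θ'=6.8562 (R=3.0000) → pose (-0.3825, 3.8427, 6.8562)
step 4: θ'=4.8562 (R=0.5000) → pose (-1.1484, 4.1912, 4.8562)
step 5: θ'=5.3562 (R=-0.5000) → pose (-1.2433, 4.4197, 5.3562)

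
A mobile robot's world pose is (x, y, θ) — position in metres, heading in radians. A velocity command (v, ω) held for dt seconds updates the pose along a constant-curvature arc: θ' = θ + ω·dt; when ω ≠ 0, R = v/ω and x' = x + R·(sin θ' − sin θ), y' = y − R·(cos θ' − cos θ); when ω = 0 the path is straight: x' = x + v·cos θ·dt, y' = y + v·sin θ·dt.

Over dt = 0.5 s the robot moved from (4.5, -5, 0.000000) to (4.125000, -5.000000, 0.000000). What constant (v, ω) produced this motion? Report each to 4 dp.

v = -0.7500, ω = 0.0000

Δθ = 0.000000 − 0.000000 = 0.000000
ω = Δθ/dt = 0.000000/0.5 = 0.0000
ω = 0 → v = (Δx·cos θ + Δy·sin θ)/dt = -0.7500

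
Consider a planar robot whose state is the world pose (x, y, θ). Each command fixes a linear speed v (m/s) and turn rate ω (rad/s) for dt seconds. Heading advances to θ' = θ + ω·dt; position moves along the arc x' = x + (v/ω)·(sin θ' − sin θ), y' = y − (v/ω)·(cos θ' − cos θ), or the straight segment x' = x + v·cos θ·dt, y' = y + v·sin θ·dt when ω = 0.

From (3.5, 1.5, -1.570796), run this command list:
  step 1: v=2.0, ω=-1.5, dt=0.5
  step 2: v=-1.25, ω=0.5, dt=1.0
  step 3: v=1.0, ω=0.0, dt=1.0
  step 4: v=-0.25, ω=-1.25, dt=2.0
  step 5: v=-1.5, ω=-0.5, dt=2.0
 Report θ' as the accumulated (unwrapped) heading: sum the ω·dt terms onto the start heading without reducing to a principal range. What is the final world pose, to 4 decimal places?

step 1: θ'=-2.3208 (R=-1.3333) → pose (3.1423, 0.5911, -2.3208)
step 2: θ'=-1.8208 (R=-2.5000) → pose (3.7353, 1.6767, -1.8208)
step 3: θ'=-1.8208 (straight) → pose (3.4879, 0.7078, -1.8208)
step 4: θ'=-4.3208 (R=0.2000) → pose (3.8665, 0.7347, -4.3208)
step 5: θ'=-5.3208 (R=3.0000) → pose (3.5553, -2.1250, -5.3208)

(3.5553, -2.1250, -5.3208)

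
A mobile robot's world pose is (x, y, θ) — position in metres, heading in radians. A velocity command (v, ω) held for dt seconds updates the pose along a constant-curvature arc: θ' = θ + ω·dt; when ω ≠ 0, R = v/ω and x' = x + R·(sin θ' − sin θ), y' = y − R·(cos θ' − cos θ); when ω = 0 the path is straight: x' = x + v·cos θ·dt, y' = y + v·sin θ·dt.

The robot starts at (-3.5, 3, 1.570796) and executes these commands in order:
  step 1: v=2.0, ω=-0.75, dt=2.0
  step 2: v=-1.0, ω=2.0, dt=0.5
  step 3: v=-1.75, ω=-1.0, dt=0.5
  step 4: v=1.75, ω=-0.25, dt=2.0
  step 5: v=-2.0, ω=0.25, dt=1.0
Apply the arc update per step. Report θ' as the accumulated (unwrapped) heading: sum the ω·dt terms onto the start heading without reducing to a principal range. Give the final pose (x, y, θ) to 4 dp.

step 1: θ'=0.0708 (R=-2.6667) → pose (-1.0220, 5.6600, 0.0708)
step 2: θ'=1.0708 (R=-0.5000) → pose (-1.4254, 5.4010, 1.0708)
step 3: θ'=0.5708 (R=1.7500) → pose (-2.0156, 4.7674, 0.5708)
step 4: θ'=0.0708 (R=-7.0000) → pose (1.2713, 5.8595, 0.0708)
step 5: θ'=0.3208 (R=-8.0000) → pose (-0.6854, 5.4715, 0.3208)

(-0.6854, 5.4715, 0.3208)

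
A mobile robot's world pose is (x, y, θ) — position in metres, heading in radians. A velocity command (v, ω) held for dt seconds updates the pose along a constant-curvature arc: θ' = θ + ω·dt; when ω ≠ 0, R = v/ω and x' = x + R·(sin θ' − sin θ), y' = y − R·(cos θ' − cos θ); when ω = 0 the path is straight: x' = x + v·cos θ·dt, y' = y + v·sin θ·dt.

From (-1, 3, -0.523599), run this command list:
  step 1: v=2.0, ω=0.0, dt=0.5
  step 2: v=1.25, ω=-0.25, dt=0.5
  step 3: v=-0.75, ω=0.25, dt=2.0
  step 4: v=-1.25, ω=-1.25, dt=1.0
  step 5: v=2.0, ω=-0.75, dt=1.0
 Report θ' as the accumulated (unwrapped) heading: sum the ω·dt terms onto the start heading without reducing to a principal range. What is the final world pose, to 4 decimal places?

(-2.2123, 1.6349, -2.1486)

step 1: θ'=-0.5236 (straight) → pose (-0.1340, 2.5000, -0.5236)
step 2: θ'=-0.6486 (R=-5.0000) → pose (0.3864, 2.1545, -0.6486)
step 3: θ'=-0.1486 (R=-3.0000) → pose (-0.9817, 2.7307, -0.1486)
step 4: θ'=-1.3986 (R=1.0000) → pose (-1.8188, 3.5483, -1.3986)
step 5: θ'=-2.1486 (R=-2.6667) → pose (-2.2123, 1.6349, -2.1486)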